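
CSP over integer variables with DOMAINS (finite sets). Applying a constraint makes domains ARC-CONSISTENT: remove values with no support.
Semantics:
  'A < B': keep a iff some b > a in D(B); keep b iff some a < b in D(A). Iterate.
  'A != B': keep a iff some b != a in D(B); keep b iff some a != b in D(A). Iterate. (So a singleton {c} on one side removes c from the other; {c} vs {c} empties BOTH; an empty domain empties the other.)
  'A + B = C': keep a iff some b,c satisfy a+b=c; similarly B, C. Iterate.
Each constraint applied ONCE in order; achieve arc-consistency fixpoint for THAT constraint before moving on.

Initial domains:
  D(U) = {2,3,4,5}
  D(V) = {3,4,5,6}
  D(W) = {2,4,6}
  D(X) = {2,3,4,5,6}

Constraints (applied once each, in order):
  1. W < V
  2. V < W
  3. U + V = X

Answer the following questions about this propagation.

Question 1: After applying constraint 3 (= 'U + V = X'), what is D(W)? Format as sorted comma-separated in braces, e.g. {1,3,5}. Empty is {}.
Answer: {4}

Derivation:
Constraint 1 (W < V) on D(W)={2,4,6} D(V)={3,4,5,6}: W {2,4,6}->{2,4}
Constraint 2 (V < W) on D(V)={3,4,5,6} D(W)={2,4}: V {3,4,5,6}->{3}; W {2,4}->{4}
Constraint 3 (U + V = X) on D(U)={2,3,4,5} D(V)={3} D(X)={2,3,4,5,6}: U {2,3,4,5}->{2,3}; X {2,3,4,5,6}->{5,6}
So after constraint 3: D(W) = {4}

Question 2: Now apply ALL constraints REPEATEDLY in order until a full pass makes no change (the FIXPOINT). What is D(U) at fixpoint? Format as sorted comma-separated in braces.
Answer: {}

Derivation:
pass 0 (initial): D(U)={2,3,4,5}
pass 1: U {2,3,4,5}->{2,3}; V {3,4,5,6}->{3}; W {2,4,6}->{4}; X {2,3,4,5,6}->{5,6}
pass 2: U {2,3}->{}; V {3}->{}; W {4}->{}; X {5,6}->{}
pass 3: no change
Fixpoint after 3 passes: D(U) = {}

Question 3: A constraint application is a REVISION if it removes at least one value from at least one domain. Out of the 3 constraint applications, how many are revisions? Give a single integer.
Constraint 1 (W < V) on D(W)={2,4,6} D(V)={3,4,5,6}: W {2,4,6}->{2,4} => REVISION
Constraint 2 (V < W) on D(V)={3,4,5,6} D(W)={2,4}: V {3,4,5,6}->{3}; W {2,4}->{4} => REVISION
Constraint 3 (U + V = X) on D(U)={2,3,4,5} D(V)={3} D(X)={2,3,4,5,6}: U {2,3,4,5}->{2,3}; X {2,3,4,5,6}->{5,6} => REVISION
Total revisions = 3

Answer: 3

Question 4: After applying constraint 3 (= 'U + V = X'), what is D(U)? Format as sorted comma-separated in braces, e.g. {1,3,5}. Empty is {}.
Constraint 1 (W < V) on D(W)={2,4,6} D(V)={3,4,5,6}: W {2,4,6}->{2,4}
Constraint 2 (V < W) on D(V)={3,4,5,6} D(W)={2,4}: V {3,4,5,6}->{3}; W {2,4}->{4}
Constraint 3 (U + V = X) on D(U)={2,3,4,5} D(V)={3} D(X)={2,3,4,5,6}: U {2,3,4,5}->{2,3}; X {2,3,4,5,6}->{5,6}
So after constraint 3: D(U) = {2,3}

Answer: {2,3}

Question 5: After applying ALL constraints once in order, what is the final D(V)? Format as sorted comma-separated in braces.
Answer: {3}

Derivation:
Constraint 1 (W < V) on D(W)={2,4,6} D(V)={3,4,5,6}: W {2,4,6}->{2,4}
Constraint 2 (V < W) on D(V)={3,4,5,6} D(W)={2,4}: V {3,4,5,6}->{3}; W {2,4}->{4}
Constraint 3 (U + V = X) on D(U)={2,3,4,5} D(V)={3} D(X)={2,3,4,5,6}: U {2,3,4,5}->{2,3}; X {2,3,4,5,6}->{5,6}
So after all 3 constraints: D(V) = {3}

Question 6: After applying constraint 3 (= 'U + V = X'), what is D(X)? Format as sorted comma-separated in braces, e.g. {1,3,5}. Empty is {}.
Constraint 1 (W < V) on D(W)={2,4,6} D(V)={3,4,5,6}: W {2,4,6}->{2,4}
Constraint 2 (V < W) on D(V)={3,4,5,6} D(W)={2,4}: V {3,4,5,6}->{3}; W {2,4}->{4}
Constraint 3 (U + V = X) on D(U)={2,3,4,5} D(V)={3} D(X)={2,3,4,5,6}: U {2,3,4,5}->{2,3}; X {2,3,4,5,6}->{5,6}
So after constraint 3: D(X) = {5,6}

Answer: {5,6}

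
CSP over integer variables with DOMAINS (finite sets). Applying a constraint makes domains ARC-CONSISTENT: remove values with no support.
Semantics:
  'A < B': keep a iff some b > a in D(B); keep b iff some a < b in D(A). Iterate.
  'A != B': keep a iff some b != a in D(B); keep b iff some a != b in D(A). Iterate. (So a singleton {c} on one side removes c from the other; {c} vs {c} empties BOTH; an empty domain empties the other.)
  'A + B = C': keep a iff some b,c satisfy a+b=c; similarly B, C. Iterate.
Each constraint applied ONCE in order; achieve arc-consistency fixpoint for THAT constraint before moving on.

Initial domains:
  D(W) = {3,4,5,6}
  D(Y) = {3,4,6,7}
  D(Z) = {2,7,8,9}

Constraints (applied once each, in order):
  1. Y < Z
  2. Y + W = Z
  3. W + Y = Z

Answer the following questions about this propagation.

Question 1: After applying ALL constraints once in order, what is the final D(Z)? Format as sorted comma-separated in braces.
Answer: {7,8,9}

Derivation:
Constraint 1 (Y < Z) on D(Y)={3,4,6,7} D(Z)={2,7,8,9}: Z {2,7,8,9}->{7,8,9}
Constraint 2 (Y + W = Z) on D(Y)={3,4,6,7} D(W)={3,4,5,6} D(Z)={7,8,9}: Y {3,4,6,7}->{3,4,6}
Constraint 3 (W + Y = Z) on D(W)={3,4,5,6} D(Y)={3,4,6} D(Z)={7,8,9}: no change
So after all 3 constraints: D(Z) = {7,8,9}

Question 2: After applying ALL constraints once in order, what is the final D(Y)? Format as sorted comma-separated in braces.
Answer: {3,4,6}

Derivation:
Constraint 1 (Y < Z) on D(Y)={3,4,6,7} D(Z)={2,7,8,9}: Z {2,7,8,9}->{7,8,9}
Constraint 2 (Y + W = Z) on D(Y)={3,4,6,7} D(W)={3,4,5,6} D(Z)={7,8,9}: Y {3,4,6,7}->{3,4,6}
Constraint 3 (W + Y = Z) on D(W)={3,4,5,6} D(Y)={3,4,6} D(Z)={7,8,9}: no change
So after all 3 constraints: D(Y) = {3,4,6}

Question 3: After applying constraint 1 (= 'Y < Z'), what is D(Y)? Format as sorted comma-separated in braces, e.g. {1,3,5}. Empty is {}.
Answer: {3,4,6,7}

Derivation:
Constraint 1 (Y < Z) on D(Y)={3,4,6,7} D(Z)={2,7,8,9}: Z {2,7,8,9}->{7,8,9}
So after constraint 1: D(Y) = {3,4,6,7}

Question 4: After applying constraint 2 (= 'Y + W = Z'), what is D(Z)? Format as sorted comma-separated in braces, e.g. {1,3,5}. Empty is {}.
Constraint 1 (Y < Z) on D(Y)={3,4,6,7} D(Z)={2,7,8,9}: Z {2,7,8,9}->{7,8,9}
Constraint 2 (Y + W = Z) on D(Y)={3,4,6,7} D(W)={3,4,5,6} D(Z)={7,8,9}: Y {3,4,6,7}->{3,4,6}
So after constraint 2: D(Z) = {7,8,9}

Answer: {7,8,9}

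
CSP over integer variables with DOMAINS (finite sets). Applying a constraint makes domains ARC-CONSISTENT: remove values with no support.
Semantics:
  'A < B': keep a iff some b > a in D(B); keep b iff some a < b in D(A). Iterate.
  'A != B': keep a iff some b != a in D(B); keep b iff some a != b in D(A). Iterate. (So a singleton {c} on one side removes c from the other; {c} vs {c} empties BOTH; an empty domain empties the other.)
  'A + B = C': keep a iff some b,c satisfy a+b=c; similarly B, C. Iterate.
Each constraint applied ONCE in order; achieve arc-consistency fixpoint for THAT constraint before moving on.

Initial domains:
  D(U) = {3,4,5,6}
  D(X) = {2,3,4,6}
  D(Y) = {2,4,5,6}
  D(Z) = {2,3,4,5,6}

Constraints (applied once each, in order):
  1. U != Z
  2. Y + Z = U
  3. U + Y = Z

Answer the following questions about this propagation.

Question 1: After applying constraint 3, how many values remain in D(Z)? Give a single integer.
Answer: 0

Derivation:
Constraint 1 (U != Z) on D(U)={3,4,5,6} D(Z)={2,3,4,5,6}: no change
Constraint 2 (Y + Z = U) on D(Y)={2,4,5,6} D(Z)={2,3,4,5,6} D(U)={3,4,5,6}: Y {2,4,5,6}->{2,4}; Z {2,3,4,5,6}->{2,3,4}; U {3,4,5,6}->{4,5,6}
Constraint 3 (U + Y = Z) on D(U)={4,5,6} D(Y)={2,4} D(Z)={2,3,4}: U {4,5,6}->{}; Y {2,4}->{}; Z {2,3,4}->{}
So after constraint 3: D(Z)={}, size = 0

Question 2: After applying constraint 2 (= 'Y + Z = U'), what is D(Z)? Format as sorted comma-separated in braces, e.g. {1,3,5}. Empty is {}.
Answer: {2,3,4}

Derivation:
Constraint 1 (U != Z) on D(U)={3,4,5,6} D(Z)={2,3,4,5,6}: no change
Constraint 2 (Y + Z = U) on D(Y)={2,4,5,6} D(Z)={2,3,4,5,6} D(U)={3,4,5,6}: Y {2,4,5,6}->{2,4}; Z {2,3,4,5,6}->{2,3,4}; U {3,4,5,6}->{4,5,6}
So after constraint 2: D(Z) = {2,3,4}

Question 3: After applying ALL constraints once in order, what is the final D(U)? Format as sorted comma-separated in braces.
Constraint 1 (U != Z) on D(U)={3,4,5,6} D(Z)={2,3,4,5,6}: no change
Constraint 2 (Y + Z = U) on D(Y)={2,4,5,6} D(Z)={2,3,4,5,6} D(U)={3,4,5,6}: Y {2,4,5,6}->{2,4}; Z {2,3,4,5,6}->{2,3,4}; U {3,4,5,6}->{4,5,6}
Constraint 3 (U + Y = Z) on D(U)={4,5,6} D(Y)={2,4} D(Z)={2,3,4}: U {4,5,6}->{}; Y {2,4}->{}; Z {2,3,4}->{}
So after all 3 constraints: D(U) = {}

Answer: {}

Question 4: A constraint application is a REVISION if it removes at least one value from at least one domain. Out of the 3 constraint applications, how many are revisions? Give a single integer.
Constraint 1 (U != Z) on D(U)={3,4,5,6} D(Z)={2,3,4,5,6}: no change => not a revision
Constraint 2 (Y + Z = U) on D(Y)={2,4,5,6} D(Z)={2,3,4,5,6} D(U)={3,4,5,6}: Y {2,4,5,6}->{2,4}; Z {2,3,4,5,6}->{2,3,4}; U {3,4,5,6}->{4,5,6} => REVISION
Constraint 3 (U + Y = Z) on D(U)={4,5,6} D(Y)={2,4} D(Z)={2,3,4}: U {4,5,6}->{}; Y {2,4}->{}; Z {2,3,4}->{} => REVISION
Total revisions = 2

Answer: 2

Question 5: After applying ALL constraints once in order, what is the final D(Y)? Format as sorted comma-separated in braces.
Constraint 1 (U != Z) on D(U)={3,4,5,6} D(Z)={2,3,4,5,6}: no change
Constraint 2 (Y + Z = U) on D(Y)={2,4,5,6} D(Z)={2,3,4,5,6} D(U)={3,4,5,6}: Y {2,4,5,6}->{2,4}; Z {2,3,4,5,6}->{2,3,4}; U {3,4,5,6}->{4,5,6}
Constraint 3 (U + Y = Z) on D(U)={4,5,6} D(Y)={2,4} D(Z)={2,3,4}: U {4,5,6}->{}; Y {2,4}->{}; Z {2,3,4}->{}
So after all 3 constraints: D(Y) = {}

Answer: {}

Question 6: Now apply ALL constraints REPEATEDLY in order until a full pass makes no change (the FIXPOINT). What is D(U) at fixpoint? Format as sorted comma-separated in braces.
Answer: {}

Derivation:
pass 0 (initial): D(U)={3,4,5,6}
pass 1: U {3,4,5,6}->{}; Y {2,4,5,6}->{}; Z {2,3,4,5,6}->{}
pass 2: no change
Fixpoint after 2 passes: D(U) = {}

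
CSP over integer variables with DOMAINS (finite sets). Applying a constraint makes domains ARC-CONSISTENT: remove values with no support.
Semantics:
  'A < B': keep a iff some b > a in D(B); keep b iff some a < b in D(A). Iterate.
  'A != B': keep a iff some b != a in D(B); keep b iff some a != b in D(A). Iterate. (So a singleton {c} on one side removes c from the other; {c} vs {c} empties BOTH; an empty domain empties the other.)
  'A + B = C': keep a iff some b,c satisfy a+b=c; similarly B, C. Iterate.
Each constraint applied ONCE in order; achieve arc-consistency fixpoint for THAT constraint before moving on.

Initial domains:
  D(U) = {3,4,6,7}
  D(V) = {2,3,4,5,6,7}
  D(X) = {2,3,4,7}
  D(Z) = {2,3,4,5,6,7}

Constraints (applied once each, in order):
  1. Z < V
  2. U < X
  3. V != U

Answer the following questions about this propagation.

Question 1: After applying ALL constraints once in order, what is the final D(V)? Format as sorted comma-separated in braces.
Constraint 1 (Z < V) on D(Z)={2,3,4,5,6,7} D(V)={2,3,4,5,6,7}: Z {2,3,4,5,6,7}->{2,3,4,5,6}; V {2,3,4,5,6,7}->{3,4,5,6,7}
Constraint 2 (U < X) on D(U)={3,4,6,7} D(X)={2,3,4,7}: U {3,4,6,7}->{3,4,6}; X {2,3,4,7}->{4,7}
Constraint 3 (V != U) on D(V)={3,4,5,6,7} D(U)={3,4,6}: no change
So after all 3 constraints: D(V) = {3,4,5,6,7}

Answer: {3,4,5,6,7}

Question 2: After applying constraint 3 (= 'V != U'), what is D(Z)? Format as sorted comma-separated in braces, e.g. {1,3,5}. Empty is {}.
Constraint 1 (Z < V) on D(Z)={2,3,4,5,6,7} D(V)={2,3,4,5,6,7}: Z {2,3,4,5,6,7}->{2,3,4,5,6}; V {2,3,4,5,6,7}->{3,4,5,6,7}
Constraint 2 (U < X) on D(U)={3,4,6,7} D(X)={2,3,4,7}: U {3,4,6,7}->{3,4,6}; X {2,3,4,7}->{4,7}
Constraint 3 (V != U) on D(V)={3,4,5,6,7} D(U)={3,4,6}: no change
So after constraint 3: D(Z) = {2,3,4,5,6}

Answer: {2,3,4,5,6}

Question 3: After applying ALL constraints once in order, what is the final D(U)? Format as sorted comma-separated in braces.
Answer: {3,4,6}

Derivation:
Constraint 1 (Z < V) on D(Z)={2,3,4,5,6,7} D(V)={2,3,4,5,6,7}: Z {2,3,4,5,6,7}->{2,3,4,5,6}; V {2,3,4,5,6,7}->{3,4,5,6,7}
Constraint 2 (U < X) on D(U)={3,4,6,7} D(X)={2,3,4,7}: U {3,4,6,7}->{3,4,6}; X {2,3,4,7}->{4,7}
Constraint 3 (V != U) on D(V)={3,4,5,6,7} D(U)={3,4,6}: no change
So after all 3 constraints: D(U) = {3,4,6}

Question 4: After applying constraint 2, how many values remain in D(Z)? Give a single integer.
Answer: 5

Derivation:
Constraint 1 (Z < V) on D(Z)={2,3,4,5,6,7} D(V)={2,3,4,5,6,7}: Z {2,3,4,5,6,7}->{2,3,4,5,6}; V {2,3,4,5,6,7}->{3,4,5,6,7}
Constraint 2 (U < X) on D(U)={3,4,6,7} D(X)={2,3,4,7}: U {3,4,6,7}->{3,4,6}; X {2,3,4,7}->{4,7}
So after constraint 2: D(Z)={2,3,4,5,6}, size = 5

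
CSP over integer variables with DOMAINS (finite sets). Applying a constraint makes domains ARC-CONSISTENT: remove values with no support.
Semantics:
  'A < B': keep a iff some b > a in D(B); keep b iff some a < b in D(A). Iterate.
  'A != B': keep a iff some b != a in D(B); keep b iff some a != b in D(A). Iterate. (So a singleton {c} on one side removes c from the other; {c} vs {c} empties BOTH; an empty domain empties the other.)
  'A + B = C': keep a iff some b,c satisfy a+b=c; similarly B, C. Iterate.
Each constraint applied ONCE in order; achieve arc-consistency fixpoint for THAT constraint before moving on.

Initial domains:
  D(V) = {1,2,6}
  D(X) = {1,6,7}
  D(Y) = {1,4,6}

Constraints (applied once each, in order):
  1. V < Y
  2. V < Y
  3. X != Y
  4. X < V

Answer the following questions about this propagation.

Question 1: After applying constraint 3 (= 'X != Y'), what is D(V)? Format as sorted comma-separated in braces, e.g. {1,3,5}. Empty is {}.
Answer: {1,2}

Derivation:
Constraint 1 (V < Y) on D(V)={1,2,6} D(Y)={1,4,6}: V {1,2,6}->{1,2}; Y {1,4,6}->{4,6}
Constraint 2 (V < Y) on D(V)={1,2} D(Y)={4,6}: no change
Constraint 3 (X != Y) on D(X)={1,6,7} D(Y)={4,6}: no change
So after constraint 3: D(V) = {1,2}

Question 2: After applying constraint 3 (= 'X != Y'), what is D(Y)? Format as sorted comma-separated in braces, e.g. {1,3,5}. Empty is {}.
Answer: {4,6}

Derivation:
Constraint 1 (V < Y) on D(V)={1,2,6} D(Y)={1,4,6}: V {1,2,6}->{1,2}; Y {1,4,6}->{4,6}
Constraint 2 (V < Y) on D(V)={1,2} D(Y)={4,6}: no change
Constraint 3 (X != Y) on D(X)={1,6,7} D(Y)={4,6}: no change
So after constraint 3: D(Y) = {4,6}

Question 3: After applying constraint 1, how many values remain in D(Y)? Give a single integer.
Answer: 2

Derivation:
Constraint 1 (V < Y) on D(V)={1,2,6} D(Y)={1,4,6}: V {1,2,6}->{1,2}; Y {1,4,6}->{4,6}
So after constraint 1: D(Y)={4,6}, size = 2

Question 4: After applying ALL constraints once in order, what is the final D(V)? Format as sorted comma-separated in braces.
Answer: {2}

Derivation:
Constraint 1 (V < Y) on D(V)={1,2,6} D(Y)={1,4,6}: V {1,2,6}->{1,2}; Y {1,4,6}->{4,6}
Constraint 2 (V < Y) on D(V)={1,2} D(Y)={4,6}: no change
Constraint 3 (X != Y) on D(X)={1,6,7} D(Y)={4,6}: no change
Constraint 4 (X < V) on D(X)={1,6,7} D(V)={1,2}: X {1,6,7}->{1}; V {1,2}->{2}
So after all 4 constraints: D(V) = {2}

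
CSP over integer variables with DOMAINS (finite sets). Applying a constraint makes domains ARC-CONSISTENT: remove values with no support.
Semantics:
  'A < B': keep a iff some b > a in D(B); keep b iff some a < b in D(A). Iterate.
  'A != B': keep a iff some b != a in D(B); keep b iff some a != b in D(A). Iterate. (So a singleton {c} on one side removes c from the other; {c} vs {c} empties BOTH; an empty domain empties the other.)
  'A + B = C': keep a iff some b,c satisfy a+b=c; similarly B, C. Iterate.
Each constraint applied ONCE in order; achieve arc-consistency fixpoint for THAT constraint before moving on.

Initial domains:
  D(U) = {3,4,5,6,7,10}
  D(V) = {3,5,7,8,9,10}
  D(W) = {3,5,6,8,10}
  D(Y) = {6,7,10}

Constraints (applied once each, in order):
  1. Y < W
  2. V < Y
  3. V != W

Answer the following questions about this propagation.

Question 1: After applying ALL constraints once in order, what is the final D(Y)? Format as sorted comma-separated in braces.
Constraint 1 (Y < W) on D(Y)={6,7,10} D(W)={3,5,6,8,10}: Y {6,7,10}->{6,7}; W {3,5,6,8,10}->{8,10}
Constraint 2 (V < Y) on D(V)={3,5,7,8,9,10} D(Y)={6,7}: V {3,5,7,8,9,10}->{3,5}
Constraint 3 (V != W) on D(V)={3,5} D(W)={8,10}: no change
So after all 3 constraints: D(Y) = {6,7}

Answer: {6,7}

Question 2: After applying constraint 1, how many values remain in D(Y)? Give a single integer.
Answer: 2

Derivation:
Constraint 1 (Y < W) on D(Y)={6,7,10} D(W)={3,5,6,8,10}: Y {6,7,10}->{6,7}; W {3,5,6,8,10}->{8,10}
So after constraint 1: D(Y)={6,7}, size = 2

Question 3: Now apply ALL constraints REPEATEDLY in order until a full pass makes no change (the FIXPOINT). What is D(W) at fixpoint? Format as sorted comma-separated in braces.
Answer: {8,10}

Derivation:
pass 0 (initial): D(W)={3,5,6,8,10}
pass 1: V {3,5,7,8,9,10}->{3,5}; W {3,5,6,8,10}->{8,10}; Y {6,7,10}->{6,7}
pass 2: no change
Fixpoint after 2 passes: D(W) = {8,10}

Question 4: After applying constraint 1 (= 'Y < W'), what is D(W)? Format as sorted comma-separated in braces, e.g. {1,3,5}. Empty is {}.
Constraint 1 (Y < W) on D(Y)={6,7,10} D(W)={3,5,6,8,10}: Y {6,7,10}->{6,7}; W {3,5,6,8,10}->{8,10}
So after constraint 1: D(W) = {8,10}

Answer: {8,10}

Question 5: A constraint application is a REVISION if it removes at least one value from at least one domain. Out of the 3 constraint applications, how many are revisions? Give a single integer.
Answer: 2

Derivation:
Constraint 1 (Y < W) on D(Y)={6,7,10} D(W)={3,5,6,8,10}: Y {6,7,10}->{6,7}; W {3,5,6,8,10}->{8,10} => REVISION
Constraint 2 (V < Y) on D(V)={3,5,7,8,9,10} D(Y)={6,7}: V {3,5,7,8,9,10}->{3,5} => REVISION
Constraint 3 (V != W) on D(V)={3,5} D(W)={8,10}: no change => not a revision
Total revisions = 2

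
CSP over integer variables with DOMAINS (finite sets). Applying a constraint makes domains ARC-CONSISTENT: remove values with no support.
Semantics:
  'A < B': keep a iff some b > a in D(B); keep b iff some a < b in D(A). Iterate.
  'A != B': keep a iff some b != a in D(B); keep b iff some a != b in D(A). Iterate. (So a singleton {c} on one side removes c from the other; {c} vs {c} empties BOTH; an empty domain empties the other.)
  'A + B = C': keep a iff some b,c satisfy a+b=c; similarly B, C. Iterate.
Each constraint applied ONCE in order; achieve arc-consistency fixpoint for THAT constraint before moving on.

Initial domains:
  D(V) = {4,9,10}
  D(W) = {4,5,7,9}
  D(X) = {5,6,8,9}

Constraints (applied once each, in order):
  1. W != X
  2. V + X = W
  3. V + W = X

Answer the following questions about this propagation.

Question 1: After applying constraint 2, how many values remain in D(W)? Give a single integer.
Answer: 1

Derivation:
Constraint 1 (W != X) on D(W)={4,5,7,9} D(X)={5,6,8,9}: no change
Constraint 2 (V + X = W) on D(V)={4,9,10} D(X)={5,6,8,9} D(W)={4,5,7,9}: V {4,9,10}->{4}; X {5,6,8,9}->{5}; W {4,5,7,9}->{9}
So after constraint 2: D(W)={9}, size = 1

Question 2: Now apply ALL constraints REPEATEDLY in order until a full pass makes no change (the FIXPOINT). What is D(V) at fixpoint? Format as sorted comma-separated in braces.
Answer: {}

Derivation:
pass 0 (initial): D(V)={4,9,10}
pass 1: V {4,9,10}->{}; W {4,5,7,9}->{}; X {5,6,8,9}->{}
pass 2: no change
Fixpoint after 2 passes: D(V) = {}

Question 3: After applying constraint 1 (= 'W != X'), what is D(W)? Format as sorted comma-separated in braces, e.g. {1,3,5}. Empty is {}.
Answer: {4,5,7,9}

Derivation:
Constraint 1 (W != X) on D(W)={4,5,7,9} D(X)={5,6,8,9}: no change
So after constraint 1: D(W) = {4,5,7,9}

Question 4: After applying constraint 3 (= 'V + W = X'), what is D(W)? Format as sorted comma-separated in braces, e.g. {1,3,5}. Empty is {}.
Answer: {}

Derivation:
Constraint 1 (W != X) on D(W)={4,5,7,9} D(X)={5,6,8,9}: no change
Constraint 2 (V + X = W) on D(V)={4,9,10} D(X)={5,6,8,9} D(W)={4,5,7,9}: V {4,9,10}->{4}; X {5,6,8,9}->{5}; W {4,5,7,9}->{9}
Constraint 3 (V + W = X) on D(V)={4} D(W)={9} D(X)={5}: V {4}->{}; W {9}->{}; X {5}->{}
So after constraint 3: D(W) = {}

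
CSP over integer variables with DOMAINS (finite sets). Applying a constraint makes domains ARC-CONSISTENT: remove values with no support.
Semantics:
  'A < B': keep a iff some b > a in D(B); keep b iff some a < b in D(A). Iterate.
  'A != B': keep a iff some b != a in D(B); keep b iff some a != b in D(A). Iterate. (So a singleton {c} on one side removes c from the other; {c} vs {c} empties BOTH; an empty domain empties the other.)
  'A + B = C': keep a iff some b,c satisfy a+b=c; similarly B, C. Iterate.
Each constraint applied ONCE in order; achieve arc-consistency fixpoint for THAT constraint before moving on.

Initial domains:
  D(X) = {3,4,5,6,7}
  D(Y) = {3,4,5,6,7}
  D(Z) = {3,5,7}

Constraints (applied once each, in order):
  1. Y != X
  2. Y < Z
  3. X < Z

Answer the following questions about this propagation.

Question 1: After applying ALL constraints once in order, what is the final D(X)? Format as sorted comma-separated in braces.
Answer: {3,4,5,6}

Derivation:
Constraint 1 (Y != X) on D(Y)={3,4,5,6,7} D(X)={3,4,5,6,7}: no change
Constraint 2 (Y < Z) on D(Y)={3,4,5,6,7} D(Z)={3,5,7}: Y {3,4,5,6,7}->{3,4,5,6}; Z {3,5,7}->{5,7}
Constraint 3 (X < Z) on D(X)={3,4,5,6,7} D(Z)={5,7}: X {3,4,5,6,7}->{3,4,5,6}
So after all 3 constraints: D(X) = {3,4,5,6}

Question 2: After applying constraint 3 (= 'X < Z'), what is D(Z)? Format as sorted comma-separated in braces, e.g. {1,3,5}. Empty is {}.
Constraint 1 (Y != X) on D(Y)={3,4,5,6,7} D(X)={3,4,5,6,7}: no change
Constraint 2 (Y < Z) on D(Y)={3,4,5,6,7} D(Z)={3,5,7}: Y {3,4,5,6,7}->{3,4,5,6}; Z {3,5,7}->{5,7}
Constraint 3 (X < Z) on D(X)={3,4,5,6,7} D(Z)={5,7}: X {3,4,5,6,7}->{3,4,5,6}
So after constraint 3: D(Z) = {5,7}

Answer: {5,7}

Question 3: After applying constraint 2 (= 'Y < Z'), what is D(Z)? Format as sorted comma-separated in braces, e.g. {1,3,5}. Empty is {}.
Constraint 1 (Y != X) on D(Y)={3,4,5,6,7} D(X)={3,4,5,6,7}: no change
Constraint 2 (Y < Z) on D(Y)={3,4,5,6,7} D(Z)={3,5,7}: Y {3,4,5,6,7}->{3,4,5,6}; Z {3,5,7}->{5,7}
So after constraint 2: D(Z) = {5,7}

Answer: {5,7}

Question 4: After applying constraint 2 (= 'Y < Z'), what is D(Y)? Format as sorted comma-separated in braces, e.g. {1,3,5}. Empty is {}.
Answer: {3,4,5,6}

Derivation:
Constraint 1 (Y != X) on D(Y)={3,4,5,6,7} D(X)={3,4,5,6,7}: no change
Constraint 2 (Y < Z) on D(Y)={3,4,5,6,7} D(Z)={3,5,7}: Y {3,4,5,6,7}->{3,4,5,6}; Z {3,5,7}->{5,7}
So after constraint 2: D(Y) = {3,4,5,6}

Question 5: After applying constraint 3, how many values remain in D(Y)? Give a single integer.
Constraint 1 (Y != X) on D(Y)={3,4,5,6,7} D(X)={3,4,5,6,7}: no change
Constraint 2 (Y < Z) on D(Y)={3,4,5,6,7} D(Z)={3,5,7}: Y {3,4,5,6,7}->{3,4,5,6}; Z {3,5,7}->{5,7}
Constraint 3 (X < Z) on D(X)={3,4,5,6,7} D(Z)={5,7}: X {3,4,5,6,7}->{3,4,5,6}
So after constraint 3: D(Y)={3,4,5,6}, size = 4

Answer: 4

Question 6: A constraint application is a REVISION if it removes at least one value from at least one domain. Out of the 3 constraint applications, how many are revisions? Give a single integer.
Constraint 1 (Y != X) on D(Y)={3,4,5,6,7} D(X)={3,4,5,6,7}: no change => not a revision
Constraint 2 (Y < Z) on D(Y)={3,4,5,6,7} D(Z)={3,5,7}: Y {3,4,5,6,7}->{3,4,5,6}; Z {3,5,7}->{5,7} => REVISION
Constraint 3 (X < Z) on D(X)={3,4,5,6,7} D(Z)={5,7}: X {3,4,5,6,7}->{3,4,5,6} => REVISION
Total revisions = 2

Answer: 2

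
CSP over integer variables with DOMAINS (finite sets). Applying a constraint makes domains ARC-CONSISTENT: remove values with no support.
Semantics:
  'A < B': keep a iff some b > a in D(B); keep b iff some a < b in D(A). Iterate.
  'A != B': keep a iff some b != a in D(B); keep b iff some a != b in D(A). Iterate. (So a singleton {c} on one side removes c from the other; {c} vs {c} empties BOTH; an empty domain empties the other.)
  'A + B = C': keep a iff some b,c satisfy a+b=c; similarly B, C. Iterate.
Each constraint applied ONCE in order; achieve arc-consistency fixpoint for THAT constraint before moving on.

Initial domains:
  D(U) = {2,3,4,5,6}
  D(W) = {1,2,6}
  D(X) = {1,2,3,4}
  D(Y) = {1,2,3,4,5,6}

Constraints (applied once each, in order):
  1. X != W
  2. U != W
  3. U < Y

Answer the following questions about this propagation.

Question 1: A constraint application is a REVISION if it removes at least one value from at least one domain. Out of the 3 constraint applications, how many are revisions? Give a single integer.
Constraint 1 (X != W) on D(X)={1,2,3,4} D(W)={1,2,6}: no change => not a revision
Constraint 2 (U != W) on D(U)={2,3,4,5,6} D(W)={1,2,6}: no change => not a revision
Constraint 3 (U < Y) on D(U)={2,3,4,5,6} D(Y)={1,2,3,4,5,6}: U {2,3,4,5,6}->{2,3,4,5}; Y {1,2,3,4,5,6}->{3,4,5,6} => REVISION
Total revisions = 1

Answer: 1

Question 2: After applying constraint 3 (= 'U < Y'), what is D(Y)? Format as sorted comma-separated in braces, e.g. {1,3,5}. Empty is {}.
Answer: {3,4,5,6}

Derivation:
Constraint 1 (X != W) on D(X)={1,2,3,4} D(W)={1,2,6}: no change
Constraint 2 (U != W) on D(U)={2,3,4,5,6} D(W)={1,2,6}: no change
Constraint 3 (U < Y) on D(U)={2,3,4,5,6} D(Y)={1,2,3,4,5,6}: U {2,3,4,5,6}->{2,3,4,5}; Y {1,2,3,4,5,6}->{3,4,5,6}
So after constraint 3: D(Y) = {3,4,5,6}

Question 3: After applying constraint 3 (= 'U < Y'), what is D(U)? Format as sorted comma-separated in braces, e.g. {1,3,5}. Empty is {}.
Answer: {2,3,4,5}

Derivation:
Constraint 1 (X != W) on D(X)={1,2,3,4} D(W)={1,2,6}: no change
Constraint 2 (U != W) on D(U)={2,3,4,5,6} D(W)={1,2,6}: no change
Constraint 3 (U < Y) on D(U)={2,3,4,5,6} D(Y)={1,2,3,4,5,6}: U {2,3,4,5,6}->{2,3,4,5}; Y {1,2,3,4,5,6}->{3,4,5,6}
So after constraint 3: D(U) = {2,3,4,5}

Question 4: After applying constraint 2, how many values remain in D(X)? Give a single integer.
Constraint 1 (X != W) on D(X)={1,2,3,4} D(W)={1,2,6}: no change
Constraint 2 (U != W) on D(U)={2,3,4,5,6} D(W)={1,2,6}: no change
So after constraint 2: D(X)={1,2,3,4}, size = 4

Answer: 4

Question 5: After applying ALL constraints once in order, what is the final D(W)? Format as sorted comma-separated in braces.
Answer: {1,2,6}

Derivation:
Constraint 1 (X != W) on D(X)={1,2,3,4} D(W)={1,2,6}: no change
Constraint 2 (U != W) on D(U)={2,3,4,5,6} D(W)={1,2,6}: no change
Constraint 3 (U < Y) on D(U)={2,3,4,5,6} D(Y)={1,2,3,4,5,6}: U {2,3,4,5,6}->{2,3,4,5}; Y {1,2,3,4,5,6}->{3,4,5,6}
So after all 3 constraints: D(W) = {1,2,6}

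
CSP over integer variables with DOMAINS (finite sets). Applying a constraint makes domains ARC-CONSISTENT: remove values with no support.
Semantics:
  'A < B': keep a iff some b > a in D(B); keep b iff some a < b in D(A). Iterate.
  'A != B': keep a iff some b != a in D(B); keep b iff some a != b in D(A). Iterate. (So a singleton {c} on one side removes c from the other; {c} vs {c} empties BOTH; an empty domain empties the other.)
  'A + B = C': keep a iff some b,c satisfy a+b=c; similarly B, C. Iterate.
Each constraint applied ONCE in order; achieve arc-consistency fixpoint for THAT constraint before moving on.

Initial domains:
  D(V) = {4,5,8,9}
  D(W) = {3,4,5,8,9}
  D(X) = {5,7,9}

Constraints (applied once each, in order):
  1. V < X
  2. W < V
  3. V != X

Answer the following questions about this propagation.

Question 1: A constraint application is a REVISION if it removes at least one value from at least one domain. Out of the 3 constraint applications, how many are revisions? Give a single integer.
Constraint 1 (V < X) on D(V)={4,5,8,9} D(X)={5,7,9}: V {4,5,8,9}->{4,5,8} => REVISION
Constraint 2 (W < V) on D(W)={3,4,5,8,9} D(V)={4,5,8}: W {3,4,5,8,9}->{3,4,5} => REVISION
Constraint 3 (V != X) on D(V)={4,5,8} D(X)={5,7,9}: no change => not a revision
Total revisions = 2

Answer: 2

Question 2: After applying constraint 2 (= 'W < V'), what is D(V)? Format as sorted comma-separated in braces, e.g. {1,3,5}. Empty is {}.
Answer: {4,5,8}

Derivation:
Constraint 1 (V < X) on D(V)={4,5,8,9} D(X)={5,7,9}: V {4,5,8,9}->{4,5,8}
Constraint 2 (W < V) on D(W)={3,4,5,8,9} D(V)={4,5,8}: W {3,4,5,8,9}->{3,4,5}
So after constraint 2: D(V) = {4,5,8}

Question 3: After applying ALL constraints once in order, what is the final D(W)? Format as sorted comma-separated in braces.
Answer: {3,4,5}

Derivation:
Constraint 1 (V < X) on D(V)={4,5,8,9} D(X)={5,7,9}: V {4,5,8,9}->{4,5,8}
Constraint 2 (W < V) on D(W)={3,4,5,8,9} D(V)={4,5,8}: W {3,4,5,8,9}->{3,4,5}
Constraint 3 (V != X) on D(V)={4,5,8} D(X)={5,7,9}: no change
So after all 3 constraints: D(W) = {3,4,5}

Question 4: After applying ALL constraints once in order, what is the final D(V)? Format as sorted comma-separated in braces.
Answer: {4,5,8}

Derivation:
Constraint 1 (V < X) on D(V)={4,5,8,9} D(X)={5,7,9}: V {4,5,8,9}->{4,5,8}
Constraint 2 (W < V) on D(W)={3,4,5,8,9} D(V)={4,5,8}: W {3,4,5,8,9}->{3,4,5}
Constraint 3 (V != X) on D(V)={4,5,8} D(X)={5,7,9}: no change
So after all 3 constraints: D(V) = {4,5,8}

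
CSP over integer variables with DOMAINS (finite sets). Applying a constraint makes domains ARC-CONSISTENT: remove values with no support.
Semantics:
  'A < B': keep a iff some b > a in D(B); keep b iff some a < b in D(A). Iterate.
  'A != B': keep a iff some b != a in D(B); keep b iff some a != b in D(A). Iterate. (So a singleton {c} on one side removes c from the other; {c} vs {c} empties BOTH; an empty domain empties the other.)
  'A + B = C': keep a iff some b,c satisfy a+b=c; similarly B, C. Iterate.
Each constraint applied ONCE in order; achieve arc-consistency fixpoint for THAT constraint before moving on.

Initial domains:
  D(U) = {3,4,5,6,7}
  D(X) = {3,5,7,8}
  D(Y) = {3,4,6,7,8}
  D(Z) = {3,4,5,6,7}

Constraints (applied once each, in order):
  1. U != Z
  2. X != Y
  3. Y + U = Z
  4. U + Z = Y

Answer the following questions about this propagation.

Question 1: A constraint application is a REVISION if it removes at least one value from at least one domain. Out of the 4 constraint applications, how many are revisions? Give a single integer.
Answer: 2

Derivation:
Constraint 1 (U != Z) on D(U)={3,4,5,6,7} D(Z)={3,4,5,6,7}: no change => not a revision
Constraint 2 (X != Y) on D(X)={3,5,7,8} D(Y)={3,4,6,7,8}: no change => not a revision
Constraint 3 (Y + U = Z) on D(Y)={3,4,6,7,8} D(U)={3,4,5,6,7} D(Z)={3,4,5,6,7}: Y {3,4,6,7,8}->{3,4}; U {3,4,5,6,7}->{3,4}; Z {3,4,5,6,7}->{6,7} => REVISION
Constraint 4 (U + Z = Y) on D(U)={3,4} D(Z)={6,7} D(Y)={3,4}: U {3,4}->{}; Z {6,7}->{}; Y {3,4}->{} => REVISION
Total revisions = 2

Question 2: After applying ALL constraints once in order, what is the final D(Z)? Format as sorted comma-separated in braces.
Answer: {}

Derivation:
Constraint 1 (U != Z) on D(U)={3,4,5,6,7} D(Z)={3,4,5,6,7}: no change
Constraint 2 (X != Y) on D(X)={3,5,7,8} D(Y)={3,4,6,7,8}: no change
Constraint 3 (Y + U = Z) on D(Y)={3,4,6,7,8} D(U)={3,4,5,6,7} D(Z)={3,4,5,6,7}: Y {3,4,6,7,8}->{3,4}; U {3,4,5,6,7}->{3,4}; Z {3,4,5,6,7}->{6,7}
Constraint 4 (U + Z = Y) on D(U)={3,4} D(Z)={6,7} D(Y)={3,4}: U {3,4}->{}; Z {6,7}->{}; Y {3,4}->{}
So after all 4 constraints: D(Z) = {}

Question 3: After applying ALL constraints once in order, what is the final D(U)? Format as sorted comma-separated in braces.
Answer: {}

Derivation:
Constraint 1 (U != Z) on D(U)={3,4,5,6,7} D(Z)={3,4,5,6,7}: no change
Constraint 2 (X != Y) on D(X)={3,5,7,8} D(Y)={3,4,6,7,8}: no change
Constraint 3 (Y + U = Z) on D(Y)={3,4,6,7,8} D(U)={3,4,5,6,7} D(Z)={3,4,5,6,7}: Y {3,4,6,7,8}->{3,4}; U {3,4,5,6,7}->{3,4}; Z {3,4,5,6,7}->{6,7}
Constraint 4 (U + Z = Y) on D(U)={3,4} D(Z)={6,7} D(Y)={3,4}: U {3,4}->{}; Z {6,7}->{}; Y {3,4}->{}
So after all 4 constraints: D(U) = {}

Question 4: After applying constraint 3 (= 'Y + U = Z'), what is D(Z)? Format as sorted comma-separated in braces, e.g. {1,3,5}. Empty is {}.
Answer: {6,7}

Derivation:
Constraint 1 (U != Z) on D(U)={3,4,5,6,7} D(Z)={3,4,5,6,7}: no change
Constraint 2 (X != Y) on D(X)={3,5,7,8} D(Y)={3,4,6,7,8}: no change
Constraint 3 (Y + U = Z) on D(Y)={3,4,6,7,8} D(U)={3,4,5,6,7} D(Z)={3,4,5,6,7}: Y {3,4,6,7,8}->{3,4}; U {3,4,5,6,7}->{3,4}; Z {3,4,5,6,7}->{6,7}
So after constraint 3: D(Z) = {6,7}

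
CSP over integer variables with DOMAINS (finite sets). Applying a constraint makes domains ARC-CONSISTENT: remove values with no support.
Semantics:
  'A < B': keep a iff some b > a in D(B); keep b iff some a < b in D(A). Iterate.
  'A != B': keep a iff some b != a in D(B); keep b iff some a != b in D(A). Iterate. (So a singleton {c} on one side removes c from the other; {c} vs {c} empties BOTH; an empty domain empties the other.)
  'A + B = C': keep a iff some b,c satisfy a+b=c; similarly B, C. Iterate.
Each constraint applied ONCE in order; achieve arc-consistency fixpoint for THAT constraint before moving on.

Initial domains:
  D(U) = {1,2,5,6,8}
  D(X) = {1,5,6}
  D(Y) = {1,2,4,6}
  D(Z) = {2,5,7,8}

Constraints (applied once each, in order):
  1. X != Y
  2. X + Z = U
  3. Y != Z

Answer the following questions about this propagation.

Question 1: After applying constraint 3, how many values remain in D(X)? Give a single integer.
Constraint 1 (X != Y) on D(X)={1,5,6} D(Y)={1,2,4,6}: no change
Constraint 2 (X + Z = U) on D(X)={1,5,6} D(Z)={2,5,7,8} D(U)={1,2,5,6,8}: X {1,5,6}->{1,6}; Z {2,5,7,8}->{2,5,7}; U {1,2,5,6,8}->{6,8}
Constraint 3 (Y != Z) on D(Y)={1,2,4,6} D(Z)={2,5,7}: no change
So after constraint 3: D(X)={1,6}, size = 2

Answer: 2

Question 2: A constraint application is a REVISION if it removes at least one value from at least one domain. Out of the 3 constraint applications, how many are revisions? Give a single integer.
Constraint 1 (X != Y) on D(X)={1,5,6} D(Y)={1,2,4,6}: no change => not a revision
Constraint 2 (X + Z = U) on D(X)={1,5,6} D(Z)={2,5,7,8} D(U)={1,2,5,6,8}: X {1,5,6}->{1,6}; Z {2,5,7,8}->{2,5,7}; U {1,2,5,6,8}->{6,8} => REVISION
Constraint 3 (Y != Z) on D(Y)={1,2,4,6} D(Z)={2,5,7}: no change => not a revision
Total revisions = 1

Answer: 1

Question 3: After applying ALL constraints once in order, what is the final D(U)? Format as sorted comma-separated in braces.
Answer: {6,8}

Derivation:
Constraint 1 (X != Y) on D(X)={1,5,6} D(Y)={1,2,4,6}: no change
Constraint 2 (X + Z = U) on D(X)={1,5,6} D(Z)={2,5,7,8} D(U)={1,2,5,6,8}: X {1,5,6}->{1,6}; Z {2,5,7,8}->{2,5,7}; U {1,2,5,6,8}->{6,8}
Constraint 3 (Y != Z) on D(Y)={1,2,4,6} D(Z)={2,5,7}: no change
So after all 3 constraints: D(U) = {6,8}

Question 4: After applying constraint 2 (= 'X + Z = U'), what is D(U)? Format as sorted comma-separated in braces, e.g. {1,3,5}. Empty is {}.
Answer: {6,8}

Derivation:
Constraint 1 (X != Y) on D(X)={1,5,6} D(Y)={1,2,4,6}: no change
Constraint 2 (X + Z = U) on D(X)={1,5,6} D(Z)={2,5,7,8} D(U)={1,2,5,6,8}: X {1,5,6}->{1,6}; Z {2,5,7,8}->{2,5,7}; U {1,2,5,6,8}->{6,8}
So after constraint 2: D(U) = {6,8}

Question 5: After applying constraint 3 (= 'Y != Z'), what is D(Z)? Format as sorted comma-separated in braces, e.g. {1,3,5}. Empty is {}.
Constraint 1 (X != Y) on D(X)={1,5,6} D(Y)={1,2,4,6}: no change
Constraint 2 (X + Z = U) on D(X)={1,5,6} D(Z)={2,5,7,8} D(U)={1,2,5,6,8}: X {1,5,6}->{1,6}; Z {2,5,7,8}->{2,5,7}; U {1,2,5,6,8}->{6,8}
Constraint 3 (Y != Z) on D(Y)={1,2,4,6} D(Z)={2,5,7}: no change
So after constraint 3: D(Z) = {2,5,7}

Answer: {2,5,7}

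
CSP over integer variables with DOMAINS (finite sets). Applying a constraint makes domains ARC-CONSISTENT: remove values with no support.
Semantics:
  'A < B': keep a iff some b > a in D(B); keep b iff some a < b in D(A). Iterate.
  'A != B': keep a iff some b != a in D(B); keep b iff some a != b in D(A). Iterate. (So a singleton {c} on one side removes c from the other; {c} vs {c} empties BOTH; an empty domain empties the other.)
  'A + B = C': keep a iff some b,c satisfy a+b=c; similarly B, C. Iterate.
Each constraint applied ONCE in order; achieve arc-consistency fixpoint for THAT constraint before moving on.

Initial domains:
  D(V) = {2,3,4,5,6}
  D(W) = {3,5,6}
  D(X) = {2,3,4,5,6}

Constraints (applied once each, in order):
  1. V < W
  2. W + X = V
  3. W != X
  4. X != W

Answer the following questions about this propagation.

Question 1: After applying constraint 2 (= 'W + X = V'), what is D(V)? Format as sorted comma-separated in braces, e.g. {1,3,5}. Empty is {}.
Constraint 1 (V < W) on D(V)={2,3,4,5,6} D(W)={3,5,6}: V {2,3,4,5,6}->{2,3,4,5}
Constraint 2 (W + X = V) on D(W)={3,5,6} D(X)={2,3,4,5,6} D(V)={2,3,4,5}: W {3,5,6}->{3}; X {2,3,4,5,6}->{2}; V {2,3,4,5}->{5}
So after constraint 2: D(V) = {5}

Answer: {5}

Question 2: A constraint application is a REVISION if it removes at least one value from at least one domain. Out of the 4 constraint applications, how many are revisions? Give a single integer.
Answer: 2

Derivation:
Constraint 1 (V < W) on D(V)={2,3,4,5,6} D(W)={3,5,6}: V {2,3,4,5,6}->{2,3,4,5} => REVISION
Constraint 2 (W + X = V) on D(W)={3,5,6} D(X)={2,3,4,5,6} D(V)={2,3,4,5}: W {3,5,6}->{3}; X {2,3,4,5,6}->{2}; V {2,3,4,5}->{5} => REVISION
Constraint 3 (W != X) on D(W)={3} D(X)={2}: no change => not a revision
Constraint 4 (X != W) on D(X)={2} D(W)={3}: no change => not a revision
Total revisions = 2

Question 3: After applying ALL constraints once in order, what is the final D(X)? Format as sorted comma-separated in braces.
Constraint 1 (V < W) on D(V)={2,3,4,5,6} D(W)={3,5,6}: V {2,3,4,5,6}->{2,3,4,5}
Constraint 2 (W + X = V) on D(W)={3,5,6} D(X)={2,3,4,5,6} D(V)={2,3,4,5}: W {3,5,6}->{3}; X {2,3,4,5,6}->{2}; V {2,3,4,5}->{5}
Constraint 3 (W != X) on D(W)={3} D(X)={2}: no change
Constraint 4 (X != W) on D(X)={2} D(W)={3}: no change
So after all 4 constraints: D(X) = {2}

Answer: {2}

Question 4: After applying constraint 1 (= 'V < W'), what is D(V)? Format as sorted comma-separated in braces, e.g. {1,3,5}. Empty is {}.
Constraint 1 (V < W) on D(V)={2,3,4,5,6} D(W)={3,5,6}: V {2,3,4,5,6}->{2,3,4,5}
So after constraint 1: D(V) = {2,3,4,5}

Answer: {2,3,4,5}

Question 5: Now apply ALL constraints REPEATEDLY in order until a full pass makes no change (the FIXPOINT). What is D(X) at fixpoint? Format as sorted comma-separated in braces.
Answer: {}

Derivation:
pass 0 (initial): D(X)={2,3,4,5,6}
pass 1: V {2,3,4,5,6}->{5}; W {3,5,6}->{3}; X {2,3,4,5,6}->{2}
pass 2: V {5}->{}; W {3}->{}; X {2}->{}
pass 3: no change
Fixpoint after 3 passes: D(X) = {}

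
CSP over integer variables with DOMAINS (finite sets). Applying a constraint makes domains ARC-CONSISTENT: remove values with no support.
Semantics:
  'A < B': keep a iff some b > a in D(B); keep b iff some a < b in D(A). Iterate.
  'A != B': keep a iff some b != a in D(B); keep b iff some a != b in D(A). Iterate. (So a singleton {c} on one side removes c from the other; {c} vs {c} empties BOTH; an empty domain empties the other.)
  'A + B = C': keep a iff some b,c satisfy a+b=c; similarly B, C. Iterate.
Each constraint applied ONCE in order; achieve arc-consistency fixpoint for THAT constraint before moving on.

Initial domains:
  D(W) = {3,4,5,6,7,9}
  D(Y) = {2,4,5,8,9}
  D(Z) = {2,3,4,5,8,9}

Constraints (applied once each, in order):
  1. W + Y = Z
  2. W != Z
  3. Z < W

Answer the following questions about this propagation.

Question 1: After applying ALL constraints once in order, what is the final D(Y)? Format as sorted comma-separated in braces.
Constraint 1 (W + Y = Z) on D(W)={3,4,5,6,7,9} D(Y)={2,4,5,8,9} D(Z)={2,3,4,5,8,9}: W {3,4,5,6,7,9}->{3,4,5,6,7}; Y {2,4,5,8,9}->{2,4,5}; Z {2,3,4,5,8,9}->{5,8,9}
Constraint 2 (W != Z) on D(W)={3,4,5,6,7} D(Z)={5,8,9}: no change
Constraint 3 (Z < W) on D(Z)={5,8,9} D(W)={3,4,5,6,7}: Z {5,8,9}->{5}; W {3,4,5,6,7}->{6,7}
So after all 3 constraints: D(Y) = {2,4,5}

Answer: {2,4,5}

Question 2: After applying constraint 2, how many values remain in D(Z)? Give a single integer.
Answer: 3

Derivation:
Constraint 1 (W + Y = Z) on D(W)={3,4,5,6,7,9} D(Y)={2,4,5,8,9} D(Z)={2,3,4,5,8,9}: W {3,4,5,6,7,9}->{3,4,5,6,7}; Y {2,4,5,8,9}->{2,4,5}; Z {2,3,4,5,8,9}->{5,8,9}
Constraint 2 (W != Z) on D(W)={3,4,5,6,7} D(Z)={5,8,9}: no change
So after constraint 2: D(Z)={5,8,9}, size = 3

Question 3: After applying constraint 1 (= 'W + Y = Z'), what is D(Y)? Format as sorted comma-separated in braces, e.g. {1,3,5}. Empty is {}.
Constraint 1 (W + Y = Z) on D(W)={3,4,5,6,7,9} D(Y)={2,4,5,8,9} D(Z)={2,3,4,5,8,9}: W {3,4,5,6,7,9}->{3,4,5,6,7}; Y {2,4,5,8,9}->{2,4,5}; Z {2,3,4,5,8,9}->{5,8,9}
So after constraint 1: D(Y) = {2,4,5}

Answer: {2,4,5}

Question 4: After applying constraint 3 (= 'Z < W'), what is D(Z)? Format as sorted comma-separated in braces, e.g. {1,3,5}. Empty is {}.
Answer: {5}

Derivation:
Constraint 1 (W + Y = Z) on D(W)={3,4,5,6,7,9} D(Y)={2,4,5,8,9} D(Z)={2,3,4,5,8,9}: W {3,4,5,6,7,9}->{3,4,5,6,7}; Y {2,4,5,8,9}->{2,4,5}; Z {2,3,4,5,8,9}->{5,8,9}
Constraint 2 (W != Z) on D(W)={3,4,5,6,7} D(Z)={5,8,9}: no change
Constraint 3 (Z < W) on D(Z)={5,8,9} D(W)={3,4,5,6,7}: Z {5,8,9}->{5}; W {3,4,5,6,7}->{6,7}
So after constraint 3: D(Z) = {5}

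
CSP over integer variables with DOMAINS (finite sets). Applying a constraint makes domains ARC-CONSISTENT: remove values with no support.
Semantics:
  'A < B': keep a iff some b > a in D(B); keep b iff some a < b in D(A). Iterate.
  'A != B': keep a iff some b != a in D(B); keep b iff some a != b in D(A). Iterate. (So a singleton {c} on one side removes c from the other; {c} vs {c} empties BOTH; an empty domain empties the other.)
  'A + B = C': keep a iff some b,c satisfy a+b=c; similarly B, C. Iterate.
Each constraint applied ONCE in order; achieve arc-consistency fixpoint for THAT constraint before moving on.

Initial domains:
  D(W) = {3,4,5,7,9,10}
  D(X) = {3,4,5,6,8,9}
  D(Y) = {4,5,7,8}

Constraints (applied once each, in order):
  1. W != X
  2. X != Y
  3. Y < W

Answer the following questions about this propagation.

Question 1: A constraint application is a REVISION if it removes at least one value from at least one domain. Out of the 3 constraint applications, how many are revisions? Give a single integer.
Answer: 1

Derivation:
Constraint 1 (W != X) on D(W)={3,4,5,7,9,10} D(X)={3,4,5,6,8,9}: no change => not a revision
Constraint 2 (X != Y) on D(X)={3,4,5,6,8,9} D(Y)={4,5,7,8}: no change => not a revision
Constraint 3 (Y < W) on D(Y)={4,5,7,8} D(W)={3,4,5,7,9,10}: W {3,4,5,7,9,10}->{5,7,9,10} => REVISION
Total revisions = 1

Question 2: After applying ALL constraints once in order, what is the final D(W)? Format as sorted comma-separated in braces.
Answer: {5,7,9,10}

Derivation:
Constraint 1 (W != X) on D(W)={3,4,5,7,9,10} D(X)={3,4,5,6,8,9}: no change
Constraint 2 (X != Y) on D(X)={3,4,5,6,8,9} D(Y)={4,5,7,8}: no change
Constraint 3 (Y < W) on D(Y)={4,5,7,8} D(W)={3,4,5,7,9,10}: W {3,4,5,7,9,10}->{5,7,9,10}
So after all 3 constraints: D(W) = {5,7,9,10}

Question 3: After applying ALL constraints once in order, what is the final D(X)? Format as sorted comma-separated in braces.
Constraint 1 (W != X) on D(W)={3,4,5,7,9,10} D(X)={3,4,5,6,8,9}: no change
Constraint 2 (X != Y) on D(X)={3,4,5,6,8,9} D(Y)={4,5,7,8}: no change
Constraint 3 (Y < W) on D(Y)={4,5,7,8} D(W)={3,4,5,7,9,10}: W {3,4,5,7,9,10}->{5,7,9,10}
So after all 3 constraints: D(X) = {3,4,5,6,8,9}

Answer: {3,4,5,6,8,9}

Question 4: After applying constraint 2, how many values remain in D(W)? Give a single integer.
Answer: 6

Derivation:
Constraint 1 (W != X) on D(W)={3,4,5,7,9,10} D(X)={3,4,5,6,8,9}: no change
Constraint 2 (X != Y) on D(X)={3,4,5,6,8,9} D(Y)={4,5,7,8}: no change
So after constraint 2: D(W)={3,4,5,7,9,10}, size = 6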